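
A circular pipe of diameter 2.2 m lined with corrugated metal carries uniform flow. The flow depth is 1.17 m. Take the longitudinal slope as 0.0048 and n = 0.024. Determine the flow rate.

For a circular section of diameter D = 2.2 m at depth y = 1.17 m, the central angle is θ = 2 arccos(1 − 2y/D) = 3.269 rad. Then A = (D²/8)(θ − sin θ) = 2.055 m² and P = Dθ/2 = 3.596 m.
Hydraulic radius R = A/P = 2.055/3.596 = 0.5714 m.
Manning's equation: Q = (1/n) A R^(2/3) S^(1/2) = (1/0.024) × 2.055 × 0.5714^(2/3) × 0.0048^(1/2) = 4.08 m³/s.

Q = 4.08 m³/s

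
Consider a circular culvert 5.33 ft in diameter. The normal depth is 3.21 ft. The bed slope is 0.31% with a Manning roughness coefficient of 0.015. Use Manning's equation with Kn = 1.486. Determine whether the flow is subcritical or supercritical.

For a circular section of diameter D = 5.33 ft at depth y = 3.21 ft, the central angle is θ = 2 arccos(1 − 2y/D) = 3.554 rad. Then A = (D²/8)(θ − sin θ) = 14.04 ft² and P = Dθ/2 = 9.47 ft.
Hydraulic radius R = A/P = 14.04/9.47 = 1.483 ft.
V = (1.486/n) R^(2/3) √S = (1.486/0.015) × 1.483^(2/3) × √0.0031 = 7.172 ft/s. Hydraulic depth D_h = A/T = 14.04/5.217 = 2.691 ft.
Froude number Fr = V/√(g·D_h) = 7.172/√(32.2×2.691) = 0.77, which is less than 1, so the flow is subcritical.

subcritical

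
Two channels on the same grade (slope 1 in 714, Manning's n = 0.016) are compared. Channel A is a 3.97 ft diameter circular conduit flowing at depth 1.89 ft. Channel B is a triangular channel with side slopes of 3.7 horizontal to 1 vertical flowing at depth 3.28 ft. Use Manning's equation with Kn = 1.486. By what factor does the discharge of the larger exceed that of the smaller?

Channel A: For a circular section of diameter D = 3.97 ft at depth y = 1.89 ft, the central angle is θ = 2 arccos(1 − 2y/D) = 3.046 rad. Then A = (D²/8)(θ − sin θ) = 5.812 ft² and P = Dθ/2 = 6.046 ft. Hydraulic radius R = A/P = 5.812/6.046 = 0.9613 ft. Q_A = (1.486/0.016)·5.812·0.9613^(2/3)·√0.001401 = 19.68 ft³/s.
Channel B: For a triangular section with side slope z = 3.7: A = zy² = 3.7×3.28² = 39.81 ft²; P = 2y√(1+z²) = 2×3.28×3.833 = 25.14 ft. Hydraulic radius R = A/P = 39.81/25.14 = 1.583 ft. Q_B = (1.486/0.016)·39.81·1.583^(2/3)·√0.001401 = 187.9 ft³/s.
The larger discharge is 187.9 ft³/s and the smaller is 19.68 ft³/s; the ratio is 9.55.

9.55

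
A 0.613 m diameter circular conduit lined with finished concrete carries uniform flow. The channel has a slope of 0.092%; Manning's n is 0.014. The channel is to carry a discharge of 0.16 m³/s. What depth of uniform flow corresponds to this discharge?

y_n = 0.444 m

Manning's equation rearranged: A R^(2/3) = nQ / (1·√S) = 0.014 × 0.16 / (√0.00092) = 0.07385.
Trying y = 0.36 m: A R^(2/3) = 0.05494 — short.
Trying y = 0.444 m: A R^(2/3) = 0.07391 — ≈ 0.07385.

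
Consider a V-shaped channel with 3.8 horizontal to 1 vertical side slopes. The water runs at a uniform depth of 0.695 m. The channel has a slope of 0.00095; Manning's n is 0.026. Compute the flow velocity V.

For a triangular section with side slope z = 3.8: A = zy² = 3.8×0.695² = 1.835 m²; P = 2y√(1+z²) = 2×0.695×3.929 = 5.462 m.
Hydraulic radius R = A/P = 1.835/5.462 = 0.3361 m.
From Manning's equation, V = (1/n) R^(2/3) S^(1/2) = (1/0.026) × 0.3361^(2/3) × 0.00095^(1/2) = 0.573 m/s.

V = 0.573 m/s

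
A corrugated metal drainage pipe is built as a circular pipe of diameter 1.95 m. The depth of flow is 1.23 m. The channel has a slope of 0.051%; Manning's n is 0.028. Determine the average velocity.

V = 0.544 m/s

For a circular section of diameter D = 1.95 m at depth y = 1.23 m, the central angle is θ = 2 arccos(1 − 2y/D) = 3.671 rad. Then A = (D²/8)(θ − sin θ) = 1.985 m² and P = Dθ/2 = 3.579 m.
Hydraulic radius R = A/P = 1.985/3.579 = 0.5545 m.
From Manning's equation, V = (1/n) R^(2/3) S^(1/2) = (1/0.028) × 0.5545^(2/3) × 0.00051^(1/2) = 0.544 m/s.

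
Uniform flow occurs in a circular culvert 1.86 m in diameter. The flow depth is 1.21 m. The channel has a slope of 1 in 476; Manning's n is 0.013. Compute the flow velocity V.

V = 2.33 m/s

For a circular section of diameter D = 1.86 m at depth y = 1.21 m, the central angle is θ = 2 arccos(1 − 2y/D) = 3.753 rad. Then A = (D²/8)(θ − sin θ) = 1.871 m² and P = Dθ/2 = 3.491 m.
Hydraulic radius R = A/P = 1.871/3.491 = 0.5361 m.
From Manning's equation, V = (1/n) R^(2/3) S^(1/2) = (1/0.013) × 0.5361^(2/3) × 0.002101^(1/2) = 2.33 m/s.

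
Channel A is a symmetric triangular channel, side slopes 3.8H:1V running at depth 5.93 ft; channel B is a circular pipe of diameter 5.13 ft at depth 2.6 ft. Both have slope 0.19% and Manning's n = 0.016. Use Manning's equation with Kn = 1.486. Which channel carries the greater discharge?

Channel A: For a triangular section with side slope z = 3.8: A = zy² = 3.8×5.93² = 133.6 ft²; P = 2y√(1+z²) = 2×5.93×3.929 = 46.6 ft. Hydraulic radius R = A/P = 133.6/46.6 = 2.867 ft. Q_A = (1.486/0.016)·133.6·2.867^(2/3)·√0.0019 = 1092 ft³/s.
Channel B: For a circular section of diameter D = 5.13 ft at depth y = 2.6 ft, the central angle is θ = 2 arccos(1 − 2y/D) = 3.169 rad. Then A = (D²/8)(θ − sin θ) = 10.51 ft² and P = Dθ/2 = 8.128 ft. Hydraulic radius R = A/P = 10.51/8.128 = 1.294 ft. Q_B = (1.486/0.016)·10.51·1.294^(2/3)·√0.0019 = 50.53 ft³/s.
Q_A = 1092 ft³/s vs Q_B = 50.53 ft³/s, so channel A carries more.

channel A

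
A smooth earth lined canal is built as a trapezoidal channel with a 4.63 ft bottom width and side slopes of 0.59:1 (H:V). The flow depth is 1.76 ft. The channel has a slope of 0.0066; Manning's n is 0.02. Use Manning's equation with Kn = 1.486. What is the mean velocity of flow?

V = 6.6 ft/s

With bottom width b = 4.63 ft and side slope z = 0.59: A = (b + zy)y = (4.63 + 0.59×1.76)×1.76 = 9.976 ft²; P = b + 2y√(1+z²) = 4.63 + 2×1.76×1.161 = 8.717 ft.
Hydraulic radius R = A/P = 9.976/8.717 = 1.144 ft.
From Manning's equation, V = (1.486/n) R^(2/3) S^(1/2) = (1.486/0.02) × 1.144^(2/3) × 0.0066^(1/2) = 6.6 ft/s.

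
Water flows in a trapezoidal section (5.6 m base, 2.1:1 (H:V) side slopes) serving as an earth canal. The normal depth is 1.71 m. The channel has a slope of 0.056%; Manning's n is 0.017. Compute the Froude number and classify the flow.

With bottom width b = 5.6 m and side slope z = 2.1: A = (b + zy)y = (5.6 + 2.1×1.71)×1.71 = 15.72 m²; P = b + 2y√(1+z²) = 5.6 + 2×1.71×2.326 = 13.55 m.
Hydraulic radius R = A/P = 15.72/13.55 = 1.159 m.
V = (1/n) R^(2/3) √S = (1/0.017) × 1.159^(2/3) × √0.00056 = 1.536 m/s. Hydraulic depth D_h = A/T = 15.72/12.78 = 1.23 m.
Froude number Fr = V/√(g·D_h) = 1.536/√(9.81×1.23) = 0.442, which is less than 1, so the flow is subcritical.

subcritical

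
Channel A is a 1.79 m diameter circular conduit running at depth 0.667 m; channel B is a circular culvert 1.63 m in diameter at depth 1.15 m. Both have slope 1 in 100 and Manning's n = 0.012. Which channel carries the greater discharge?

channel B

Channel A: For a circular section of diameter D = 1.79 m at depth y = 0.667 m, the central angle is θ = 2 arccos(1 − 2y/D) = 2.626 rad. Then A = (D²/8)(θ − sin θ) = 0.8546 m² and P = Dθ/2 = 2.351 m. Hydraulic radius R = A/P = 0.8546/2.351 = 0.3636 m. Q_A = (1/0.012)·0.8546·0.3636^(2/3)·√0.01 = 3.628 m³/s.
Channel B: For a circular section of diameter D = 1.63 m at depth y = 1.15 m, the central angle is θ = 2 arccos(1 − 2y/D) = 3.989 rad. Then A = (D²/8)(θ − sin θ) = 1.574 m² and P = Dθ/2 = 3.251 m. Hydraulic radius R = A/P = 1.574/3.251 = 0.4841 m. Q_B = (1/0.012)·1.574·0.4841^(2/3)·√0.01 = 8.084 m³/s.
Q_A = 3.628 m³/s vs Q_B = 8.084 m³/s, so channel B carries more.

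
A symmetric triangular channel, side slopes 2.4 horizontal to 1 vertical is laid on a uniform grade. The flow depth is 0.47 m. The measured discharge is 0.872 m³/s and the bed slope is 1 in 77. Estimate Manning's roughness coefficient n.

n = 0.025

For a triangular section with side slope z = 2.4: A = zy² = 2.4×0.47² = 0.5302 m²; P = 2y√(1+z²) = 2×0.47×2.6 = 2.444 m.
Hydraulic radius R = A/P = 0.5302/2.444 = 0.2169 m.
Rearranging Manning's equation: n = (1/Q) A R^(2/3) S^(1/2) = (1/0.872) × 0.5302 × 0.2169^(2/3) × √0.01299 = 0.025.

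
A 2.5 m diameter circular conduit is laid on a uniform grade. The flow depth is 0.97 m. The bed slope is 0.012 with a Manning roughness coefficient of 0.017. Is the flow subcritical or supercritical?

For a circular section of diameter D = 2.5 m at depth y = 0.97 m, the central angle is θ = 2 arccos(1 − 2y/D) = 2.69 rad. Then A = (D²/8)(θ − sin θ) = 1.76 m² and P = Dθ/2 = 3.362 m.
Hydraulic radius R = A/P = 1.76/3.362 = 0.5235 m.
V = (1/n) R^(2/3) √S = (1/0.017) × 0.5235^(2/3) × √0.012 = 4.186 m/s. Hydraulic depth D_h = A/T = 1.76/2.436 = 0.7225 m.
Froude number Fr = V/√(g·D_h) = 4.186/√(9.81×0.7225) = 1.57, which is greater than 1, so the flow is supercritical.

supercritical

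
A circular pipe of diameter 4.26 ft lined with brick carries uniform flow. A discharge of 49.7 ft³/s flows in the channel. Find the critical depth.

At critical depth, Q² T / (g A³) = 1, i.e. A³/T = Q²/g = 49.7²/32.2 = 76.71.
Trying y = 1.62 ft: A³/T = 29.77 — low.
Trying y = 2.07 ft: A³/T = 76.18 — close enough.

y_c = 2.07 ft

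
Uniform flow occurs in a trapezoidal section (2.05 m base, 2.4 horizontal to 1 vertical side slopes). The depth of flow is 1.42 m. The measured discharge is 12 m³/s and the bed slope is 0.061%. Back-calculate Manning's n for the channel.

With bottom width b = 2.05 m and side slope z = 2.4: A = (b + zy)y = (2.05 + 2.4×1.42)×1.42 = 7.75 m²; P = b + 2y√(1+z²) = 2.05 + 2×1.42×2.6 = 9.434 m.
Hydraulic radius R = A/P = 7.75/9.434 = 0.8215 m.
Rearranging Manning's equation: n = (1/Q) A R^(2/3) S^(1/2) = (1/12) × 7.75 × 0.8215^(2/3) × √0.00061 = 0.014.

n = 0.014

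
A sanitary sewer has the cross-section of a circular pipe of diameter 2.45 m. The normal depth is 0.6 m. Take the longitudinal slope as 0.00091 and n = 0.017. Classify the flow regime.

subcritical

For a circular section of diameter D = 2.45 m at depth y = 0.6 m, the central angle is θ = 2 arccos(1 − 2y/D) = 2.071 rad. Then A = (D²/8)(θ − sin θ) = 0.8952 m² and P = Dθ/2 = 2.537 m.
Hydraulic radius R = A/P = 0.8952/2.537 = 0.3529 m.
V = (1/n) R^(2/3) √S = (1/0.017) × 0.3529^(2/3) × √0.00091 = 0.8862 m/s. Hydraulic depth D_h = A/T = 0.8952/2.107 = 0.4249 m.
Froude number Fr = V/√(g·D_h) = 0.8862/√(9.81×0.4249) = 0.434, which is less than 1, so the flow is subcritical.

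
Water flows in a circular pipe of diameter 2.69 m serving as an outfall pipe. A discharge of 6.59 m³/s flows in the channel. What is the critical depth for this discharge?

y_c = 1.13 m

At critical depth, Q² T / (g A³) = 1, i.e. A³/T = Q²/g = 6.59²/9.81 = 4.427.
Trying y = 1.31 m: A³/T = 7.712 — too large.
Trying y = 1.02 m: A³/T = 2.956 — too small.
Trying y = 1.13 m: A³/T = 4.38 — ≈ 4.427.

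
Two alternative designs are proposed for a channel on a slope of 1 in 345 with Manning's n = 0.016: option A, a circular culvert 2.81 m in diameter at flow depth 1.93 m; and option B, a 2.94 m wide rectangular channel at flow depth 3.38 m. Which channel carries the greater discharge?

Channel A: For a circular section of diameter D = 2.81 m at depth y = 1.93 m, the central angle is θ = 2 arccos(1 − 2y/D) = 3.908 rad. Then A = (D²/8)(θ − sin θ) = 4.541 m² and P = Dθ/2 = 5.49 m. Hydraulic radius R = A/P = 4.541/5.49 = 0.8271 m. Q_A = (1/0.016)·4.541·0.8271^(2/3)·√0.002899 = 13.46 m³/s.
Channel B: Flow area A = b·y = 2.94 × 3.38 = 9.937 m². Wetted perimeter P = b + 2y = 2.94 + 2×3.38 = 9.7 m. Hydraulic radius R = A/P = 9.937/9.7 = 1.024 m. Q_B = (1/0.016)·9.937·1.024^(2/3)·√0.002899 = 33.98 m³/s.
Q_A = 13.46 m³/s vs Q_B = 33.98 m³/s, so channel B carries more.

channel B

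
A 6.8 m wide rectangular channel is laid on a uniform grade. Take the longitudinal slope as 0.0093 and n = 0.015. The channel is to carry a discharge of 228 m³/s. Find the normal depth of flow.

Manning's equation rearranged: A R^(2/3) = nQ / (1·√S) = 0.015 × 228 / (√0.0093) = 35.46.
Try y = 3.05 m: A R^(2/3) = 28.46 — too small.
Try y = 4.24 m: A R^(2/3) = 44.03 — too large.
Try y = 3.59 m: A R^(2/3) = 35.4 — close enough.

y_n = 3.59 m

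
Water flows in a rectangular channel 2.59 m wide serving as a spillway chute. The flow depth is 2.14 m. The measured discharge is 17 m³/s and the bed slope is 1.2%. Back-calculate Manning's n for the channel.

n = 0.031

Flow area A = b·y = 2.59 × 2.14 = 5.543 m². Wetted perimeter P = b + 2y = 2.59 + 2×2.14 = 6.87 m.
Hydraulic radius R = A/P = 5.543/6.87 = 0.8068 m.
Rearranging Manning's equation: n = (1/Q) A R^(2/3) S^(1/2) = (1/17) × 5.543 × 0.8068^(2/3) × √0.012 = 0.031.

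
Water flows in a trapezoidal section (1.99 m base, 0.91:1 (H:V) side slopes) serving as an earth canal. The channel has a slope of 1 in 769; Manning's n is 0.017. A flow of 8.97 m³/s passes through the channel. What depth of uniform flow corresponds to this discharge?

Manning's equation rearranged: A R^(2/3) = nQ / (1·√S) = 0.017 × 8.97 / (√0.0013) = 4.229.
Trying y = 1.3 m: A R^(2/3) = 3.403 — too small.
Trying y = 1.46 m: A R^(2/3) = 4.231 — ≈ 4.229.

y_n = 1.46 m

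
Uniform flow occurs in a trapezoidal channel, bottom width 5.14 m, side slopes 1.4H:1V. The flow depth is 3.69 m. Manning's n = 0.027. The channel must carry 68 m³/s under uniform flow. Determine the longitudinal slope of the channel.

With bottom width b = 5.14 m and side slope z = 1.4: A = (b + zy)y = (5.14 + 1.4×3.69)×3.69 = 38.03 m²; P = b + 2y√(1+z²) = 5.14 + 2×3.69×1.72 = 17.84 m.
Hydraulic radius R = A/P = 38.03/17.84 = 2.132 m.
From Manning's equation, S = [nQ / (1 A R^(2/3))]² = [0.027 × 68 / (1 × 38.03 × 2.132^(2/3))]² = 0.000849.

S = 0.000849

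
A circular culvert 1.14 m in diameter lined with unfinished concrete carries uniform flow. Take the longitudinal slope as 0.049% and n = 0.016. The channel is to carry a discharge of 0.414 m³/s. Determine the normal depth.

Manning's equation rearranged: A R^(2/3) = nQ / (1·√S) = 0.016 × 0.414 / (√0.00049) = 0.2992.
At y = 0.757 m: A R^(2/3) = 0.3446 — over.
At y = 0.533 m: A R^(2/3) = 0.1969 — short.
At y = 0.687 m: A R^(2/3) = 0.299 — close enough.

y_n = 0.687 m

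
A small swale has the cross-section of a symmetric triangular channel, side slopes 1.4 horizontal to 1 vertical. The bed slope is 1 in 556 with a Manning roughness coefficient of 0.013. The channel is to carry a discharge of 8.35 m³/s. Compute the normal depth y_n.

y_n = 1.57 m

Manning's equation rearranged: A R^(2/3) = nQ / (1·√S) = 0.013 × 8.35 / (√0.001799) = 2.56.
At y = 1.38 m: A R^(2/3) = 1.815 — short.
At y = 1.57 m: A R^(2/3) = 2.56 — matches.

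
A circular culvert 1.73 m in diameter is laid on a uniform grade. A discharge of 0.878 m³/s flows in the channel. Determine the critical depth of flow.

y_c = 0.454 m

At critical depth, Q² T / (g A³) = 1, i.e. A³/T = Q²/g = 0.878²/9.81 = 0.07858.
Try y = 0.35 m: A³/T = 0.02833 — too small.
Try y = 0.493 m: A³/T = 0.1078 — too large.
Try y = 0.454 m: A³/T = 0.07825 — matches.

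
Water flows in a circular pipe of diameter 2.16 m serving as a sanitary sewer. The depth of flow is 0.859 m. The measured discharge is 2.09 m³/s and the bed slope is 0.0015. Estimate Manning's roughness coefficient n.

n = 0.015

For a circular section of diameter D = 2.16 m at depth y = 0.859 m, the central angle is θ = 2 arccos(1 − 2y/D) = 2.729 rad. Then A = (D²/8)(θ − sin θ) = 1.358 m² and P = Dθ/2 = 2.948 m.
Hydraulic radius R = A/P = 1.358/2.948 = 0.4607 m.
Rearranging Manning's equation: n = (1/Q) A R^(2/3) S^(1/2) = (1/2.09) × 1.358 × 0.4607^(2/3) × √0.0015 = 0.015.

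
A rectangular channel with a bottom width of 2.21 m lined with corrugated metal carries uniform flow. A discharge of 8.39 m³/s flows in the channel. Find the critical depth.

For a rectangular channel, critical depth y_c = (q²/g)^(1/3) where q = Q/b = 8.39/2.21 = 3.796 m²/s.
So y_c = (3.796²/9.81)^(1/3) = 1.14 m.

y_c = 1.14 m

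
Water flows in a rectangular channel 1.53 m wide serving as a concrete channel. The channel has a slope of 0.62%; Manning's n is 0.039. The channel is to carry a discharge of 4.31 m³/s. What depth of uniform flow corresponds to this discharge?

Manning's equation rearranged: A R^(2/3) = nQ / (1·√S) = 0.039 × 4.31 / (√0.0062) = 2.135.
Trying y = 2.28 m: A R^(2/3) = 2.406 — high.
Trying y = 1.5 m: A R^(2/3) = 1.458 — low.
Trying y = 2.06 m: A R^(2/3) = 2.136 — matches.

y_n = 2.06 m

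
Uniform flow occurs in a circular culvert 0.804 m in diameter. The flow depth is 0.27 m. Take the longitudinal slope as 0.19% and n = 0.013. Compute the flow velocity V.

V = 0.949 m/s

For a circular section of diameter D = 0.804 m at depth y = 0.27 m, the central angle is θ = 2 arccos(1 − 2y/D) = 2.472 rad. Then A = (D²/8)(θ − sin θ) = 0.1497 m² and P = Dθ/2 = 0.9939 m.
Hydraulic radius R = A/P = 0.1497/0.9939 = 0.1506 m.
From Manning's equation, V = (1/n) R^(2/3) S^(1/2) = (1/0.013) × 0.1506^(2/3) × 0.0019^(1/2) = 0.949 m/s.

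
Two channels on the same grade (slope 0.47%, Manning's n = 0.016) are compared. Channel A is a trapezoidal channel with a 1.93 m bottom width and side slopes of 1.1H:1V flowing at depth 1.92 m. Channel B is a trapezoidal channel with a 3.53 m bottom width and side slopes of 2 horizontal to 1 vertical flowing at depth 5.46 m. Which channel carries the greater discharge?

channel B

Channel A: With bottom width b = 1.93 m and side slope z = 1.1: A = (b + zy)y = (1.93 + 1.1×1.92)×1.92 = 7.761 m²; P = b + 2y√(1+z²) = 1.93 + 2×1.92×1.487 = 7.639 m. Hydraulic radius R = A/P = 7.761/7.639 = 1.016 m. Q_A = (1/0.016)·7.761·1.016^(2/3)·√0.0047 = 33.61 m³/s.
Channel B: With bottom width b = 3.53 m and side slope z = 2: A = (b + zy)y = (3.53 + 2×5.46)×5.46 = 78.9 m²; P = b + 2y√(1+z²) = 3.53 + 2×5.46×2.236 = 27.95 m. Hydraulic radius R = A/P = 78.9/27.95 = 2.823 m. Q_B = (1/0.016)·78.9·2.823^(2/3)·√0.0047 = 675.2 m³/s.
Q_A = 33.61 m³/s vs Q_B = 675.2 m³/s, so channel B carries more.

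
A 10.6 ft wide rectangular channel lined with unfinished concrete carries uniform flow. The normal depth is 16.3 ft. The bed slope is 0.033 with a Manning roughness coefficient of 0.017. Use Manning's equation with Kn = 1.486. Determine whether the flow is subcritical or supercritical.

Flow area A = b·y = 10.6 × 16.3 = 172.8 ft². Wetted perimeter P = b + 2y = 10.6 + 2×16.3 = 43.2 ft.
Hydraulic radius R = A/P = 172.8/43.2 = 4 ft.
V = (1.486/n) R^(2/3) √S = (1.486/0.017) × 4^(2/3) × √0.033 = 40.01 ft/s. Hydraulic depth D_h = A/T = 172.8/10.6 = 16.3 ft.
Froude number Fr = V/√(g·D_h) = 40.01/√(32.2×16.3) = 1.75, which is greater than 1, so the flow is supercritical.

supercritical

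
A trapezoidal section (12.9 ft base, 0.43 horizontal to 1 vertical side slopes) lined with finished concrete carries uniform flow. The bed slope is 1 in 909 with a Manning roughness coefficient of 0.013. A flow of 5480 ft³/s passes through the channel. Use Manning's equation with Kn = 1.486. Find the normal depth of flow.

y_n = 18.5 ft

Manning's equation rearranged: A R^(2/3) = nQ / (1.486·√S) = 0.013 × 5480 / (1.486 × √0.0011) = 1445.
Trying y = 15.5 ft: A R^(2/3) = 1056 — low.
Trying y = 18.5 ft: A R^(2/3) = 1446 — matches.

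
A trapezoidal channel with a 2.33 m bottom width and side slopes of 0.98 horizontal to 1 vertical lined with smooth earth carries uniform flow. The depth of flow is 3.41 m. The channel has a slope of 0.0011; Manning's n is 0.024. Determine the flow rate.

Q = 37 m³/s

With bottom width b = 2.33 m and side slope z = 0.98: A = (b + zy)y = (2.33 + 0.98×3.41)×3.41 = 19.34 m²; P = b + 2y√(1+z²) = 2.33 + 2×3.41×1.4 = 11.88 m.
Hydraulic radius R = A/P = 19.34/11.88 = 1.628 m.
Manning's equation: Q = (1/n) A R^(2/3) S^(1/2) = (1/0.024) × 19.34 × 1.628^(2/3) × 0.0011^(1/2) = 37 m³/s.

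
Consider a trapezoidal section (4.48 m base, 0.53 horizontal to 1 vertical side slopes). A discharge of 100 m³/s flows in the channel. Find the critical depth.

y_c = 3.24 m

At critical depth, Q² T / (g A³) = 1, i.e. A³/T = Q²/g = 100²/9.81 = 1019.
Try y = 2.39 m: A³/T = 369.4 — low.
Try y = 3.24 m: A³/T = 1023 — matches.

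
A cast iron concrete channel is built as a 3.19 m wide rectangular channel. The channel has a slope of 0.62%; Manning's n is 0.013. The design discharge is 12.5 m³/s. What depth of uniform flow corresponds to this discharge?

Manning's equation rearranged: A R^(2/3) = nQ / (1·√S) = 0.013 × 12.5 / (√0.0062) = 2.064.
At y = 1.12 m: A R^(2/3) = 2.703 — high.
At y = 0.793 m: A R^(2/3) = 1.656 — low.
At y = 0.925 m: A R^(2/3) = 2.065 — matches.

y_n = 0.925 m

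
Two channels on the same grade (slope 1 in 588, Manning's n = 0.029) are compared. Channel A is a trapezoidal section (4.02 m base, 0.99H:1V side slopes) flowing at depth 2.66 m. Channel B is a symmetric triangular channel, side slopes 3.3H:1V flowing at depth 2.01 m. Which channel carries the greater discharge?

channel A

Channel A: With bottom width b = 4.02 m and side slope z = 0.99: A = (b + zy)y = (4.02 + 0.99×2.66)×2.66 = 17.7 m²; P = b + 2y√(1+z²) = 4.02 + 2×2.66×1.407 = 11.51 m. Hydraulic radius R = A/P = 17.7/11.51 = 1.538 m. Q_A = (1/0.029)·17.7·1.538^(2/3)·√0.001701 = 33.54 m³/s.
Channel B: For a triangular section with side slope z = 3.3: A = zy² = 3.3×2.01² = 13.33 m²; P = 2y√(1+z²) = 2×2.01×3.448 = 13.86 m. Hydraulic radius R = A/P = 13.33/13.86 = 0.9618 m. Q_B = (1/0.029)·13.33·0.9618^(2/3)·√0.001701 = 18.47 m³/s.
Q_A = 33.54 m³/s vs Q_B = 18.47 m³/s, so channel A carries more.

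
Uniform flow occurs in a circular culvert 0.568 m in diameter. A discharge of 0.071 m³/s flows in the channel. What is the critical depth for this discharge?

y_c = 0.171 m

At critical depth, Q² T / (g A³) = 1, i.e. A³/T = Q²/g = 0.071²/9.81 = 0.0005139.
At y = 0.202 m: A³/T = 0.0009691 — high.
At y = 0.126 m: A³/T = 0.000155 — low.
At y = 0.171 m: A³/T = 0.0005089 — matches.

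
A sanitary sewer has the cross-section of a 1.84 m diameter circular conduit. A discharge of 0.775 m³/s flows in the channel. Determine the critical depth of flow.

y_c = 0.419 m

At critical depth, Q² T / (g A³) = 1, i.e. A³/T = Q²/g = 0.775²/9.81 = 0.06123.
At y = 0.492 m: A³/T = 0.1145 — over.
At y = 0.344 m: A³/T = 0.0283 — short.
At y = 0.419 m: A³/T = 0.06125 — close enough.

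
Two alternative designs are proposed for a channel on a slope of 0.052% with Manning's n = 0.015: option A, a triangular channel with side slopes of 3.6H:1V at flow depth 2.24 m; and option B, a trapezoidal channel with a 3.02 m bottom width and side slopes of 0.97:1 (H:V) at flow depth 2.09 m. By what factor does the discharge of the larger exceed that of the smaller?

Channel A: For a triangular section with side slope z = 3.6: A = zy² = 3.6×2.24² = 18.06 m²; P = 2y√(1+z²) = 2×2.24×3.736 = 16.74 m. Hydraulic radius R = A/P = 18.06/16.74 = 1.079 m. Q_A = (1/0.015)·18.06·1.079^(2/3)·√0.00052 = 28.89 m³/s.
Channel B: With bottom width b = 3.02 m and side slope z = 0.97: A = (b + zy)y = (3.02 + 0.97×2.09)×2.09 = 10.55 m²; P = b + 2y√(1+z²) = 3.02 + 2×2.09×1.393 = 8.843 m. Hydraulic radius R = A/P = 10.55/8.843 = 1.193 m. Q_B = (1/0.015)·10.55·1.193^(2/3)·√0.00052 = 18.04 m³/s.
The larger discharge is 28.89 m³/s and the smaller is 18.04 m³/s; the ratio is 1.6.

1.6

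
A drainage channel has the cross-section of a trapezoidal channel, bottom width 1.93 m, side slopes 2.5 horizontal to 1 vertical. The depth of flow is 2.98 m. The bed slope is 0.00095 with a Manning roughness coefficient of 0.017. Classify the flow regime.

With bottom width b = 1.93 m and side slope z = 2.5: A = (b + zy)y = (1.93 + 2.5×2.98)×2.98 = 27.95 m²; P = b + 2y√(1+z²) = 1.93 + 2×2.98×2.693 = 17.98 m.
Hydraulic radius R = A/P = 27.95/17.98 = 1.555 m.
V = (1/n) R^(2/3) √S = (1/0.017) × 1.555^(2/3) × √0.00095 = 2.433 m/s. Hydraulic depth D_h = A/T = 27.95/16.83 = 1.661 m.
Froude number Fr = V/√(g·D_h) = 2.433/√(9.81×1.661) = 0.603, which is less than 1, so the flow is subcritical.

subcritical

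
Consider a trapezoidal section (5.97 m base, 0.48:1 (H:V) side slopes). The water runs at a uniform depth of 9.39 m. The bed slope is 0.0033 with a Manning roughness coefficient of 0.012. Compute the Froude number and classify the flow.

supercritical

With bottom width b = 5.97 m and side slope z = 0.48: A = (b + zy)y = (5.97 + 0.48×9.39)×9.39 = 98.38 m²; P = b + 2y√(1+z²) = 5.97 + 2×9.39×1.109 = 26.8 m.
Hydraulic radius R = A/P = 98.38/26.8 = 3.671 m.
V = (1/n) R^(2/3) √S = (1/0.012) × 3.671^(2/3) × √0.0033 = 11.39 m/s. Hydraulic depth D_h = A/T = 98.38/14.98 = 6.566 m.
Froude number Fr = V/√(g·D_h) = 11.39/√(9.81×6.566) = 1.42, which is greater than 1, so the flow is supercritical.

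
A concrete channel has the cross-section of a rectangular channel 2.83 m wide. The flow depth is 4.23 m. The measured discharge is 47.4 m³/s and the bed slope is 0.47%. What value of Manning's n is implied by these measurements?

Flow area A = b·y = 2.83 × 4.23 = 11.97 m². Wetted perimeter P = b + 2y = 2.83 + 2×4.23 = 11.29 m.
Hydraulic radius R = A/P = 11.97/11.29 = 1.06 m.
Rearranging Manning's equation: n = (1/Q) A R^(2/3) S^(1/2) = (1/47.4) × 11.97 × 1.06^(2/3) × √0.0047 = 0.018.

n = 0.018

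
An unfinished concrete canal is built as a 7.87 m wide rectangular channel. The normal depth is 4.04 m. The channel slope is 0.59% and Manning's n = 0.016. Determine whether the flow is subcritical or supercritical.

Flow area A = b·y = 7.87 × 4.04 = 31.79 m². Wetted perimeter P = b + 2y = 7.87 + 2×4.04 = 15.95 m.
Hydraulic radius R = A/P = 31.79/15.95 = 1.993 m.
V = (1/n) R^(2/3) √S = (1/0.016) × 1.993^(2/3) × √0.0059 = 7.604 m/s. Hydraulic depth D_h = A/T = 31.79/7.87 = 4.04 m.
Froude number Fr = V/√(g·D_h) = 7.604/√(9.81×4.04) = 1.21, which is greater than 1, so the flow is supercritical.

supercritical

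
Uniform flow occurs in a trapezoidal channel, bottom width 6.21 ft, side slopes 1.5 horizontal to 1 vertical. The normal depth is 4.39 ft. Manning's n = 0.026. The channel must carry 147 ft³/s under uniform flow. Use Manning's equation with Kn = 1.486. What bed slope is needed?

With bottom width b = 6.21 ft and side slope z = 1.5: A = (b + zy)y = (6.21 + 1.5×4.39)×4.39 = 56.17 ft²; P = b + 2y√(1+z²) = 6.21 + 2×4.39×1.803 = 22.04 ft.
Hydraulic radius R = A/P = 56.17/22.04 = 2.549 ft.
From Manning's equation, S = [nQ / (1.486 A R^(2/3))]² = [0.026 × 147 / (1.486 × 56.17 × 2.549^(2/3))]² = 0.000602.

S = 0.000602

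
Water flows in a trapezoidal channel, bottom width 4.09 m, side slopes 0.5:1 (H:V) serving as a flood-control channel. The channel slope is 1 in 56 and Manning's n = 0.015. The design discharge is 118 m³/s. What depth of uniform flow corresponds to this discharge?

Manning's equation rearranged: A R^(2/3) = nQ / (1·√S) = 0.015 × 118 / (√0.01786) = 13.25.
At y = 1.52 m: A R^(2/3) = 7.295 — short.
At y = 2.74 m: A R^(2/3) = 19.29 — over.
At y = 2.19 m: A R^(2/3) = 13.27 — close enough.

y_n = 2.19 m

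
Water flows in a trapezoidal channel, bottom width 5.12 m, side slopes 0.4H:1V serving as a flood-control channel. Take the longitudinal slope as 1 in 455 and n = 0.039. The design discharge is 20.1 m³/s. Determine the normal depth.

Manning's equation rearranged: A R^(2/3) = nQ / (1·√S) = 0.039 × 20.1 / (√0.002198) = 16.72.
At y = 1.84 m: A R^(2/3) = 12.07 — low.
At y = 2.56 m: A R^(2/3) = 20.42 — high.
At y = 2.26 m: A R^(2/3) = 16.74 — close enough.

y_n = 2.26 m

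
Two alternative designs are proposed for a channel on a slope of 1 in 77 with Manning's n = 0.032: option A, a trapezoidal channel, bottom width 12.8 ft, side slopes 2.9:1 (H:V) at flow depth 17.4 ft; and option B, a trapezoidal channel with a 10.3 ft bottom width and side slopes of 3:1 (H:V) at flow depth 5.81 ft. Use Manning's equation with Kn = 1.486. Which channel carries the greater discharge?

Channel A: With bottom width b = 12.8 ft and side slope z = 2.9: A = (b + zy)y = (12.8 + 2.9×17.4)×17.4 = 1101 ft²; P = b + 2y√(1+z²) = 12.8 + 2×17.4×3.068 = 119.6 ft. Hydraulic radius R = A/P = 1101/119.6 = 9.207 ft. Q_A = (1.486/0.032)·1101·9.207^(2/3)·√0.01299 = 25590 ft³/s.
Channel B: With bottom width b = 10.3 ft and side slope z = 3: A = (b + zy)y = (10.3 + 3×5.81)×5.81 = 161.1 ft²; P = b + 2y√(1+z²) = 10.3 + 2×5.81×3.162 = 47.05 ft. Hydraulic radius R = A/P = 161.1/47.05 = 3.425 ft. Q_B = (1.486/0.032)·161.1·3.425^(2/3)·√0.01299 = 1937 ft³/s.
Q_A = 25590 ft³/s vs Q_B = 1937 ft³/s, so channel A carries more.

channel A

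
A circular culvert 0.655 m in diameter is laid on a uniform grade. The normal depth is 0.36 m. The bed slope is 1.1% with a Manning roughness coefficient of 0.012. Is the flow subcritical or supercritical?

supercritical

For a circular section of diameter D = 0.655 m at depth y = 0.36 m, the central angle is θ = 2 arccos(1 − 2y/D) = 3.34 rad. Then A = (D²/8)(θ − sin θ) = 0.1897 m² and P = Dθ/2 = 1.094 m.
Hydraulic radius R = A/P = 0.1897/1.094 = 0.1734 m.
V = (1/n) R^(2/3) √S = (1/0.012) × 0.1734^(2/3) × √0.011 = 2.718 m/s. Hydraulic depth D_h = A/T = 0.1897/0.6518 = 0.2911 m.
Froude number Fr = V/√(g·D_h) = 2.718/√(9.81×0.2911) = 1.61, which is greater than 1, so the flow is supercritical.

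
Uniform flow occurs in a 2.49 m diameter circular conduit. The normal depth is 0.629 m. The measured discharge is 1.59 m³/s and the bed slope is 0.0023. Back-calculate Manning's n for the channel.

n = 0.015

For a circular section of diameter D = 2.49 m at depth y = 0.629 m, the central angle is θ = 2 arccos(1 − 2y/D) = 2.106 rad. Then A = (D²/8)(θ − sin θ) = 0.966 m² and P = Dθ/2 = 2.623 m.
Hydraulic radius R = A/P = 0.966/2.623 = 0.3684 m.
Rearranging Manning's equation: n = (1/Q) A R^(2/3) S^(1/2) = (1/1.59) × 0.966 × 0.3684^(2/3) × √0.0023 = 0.015.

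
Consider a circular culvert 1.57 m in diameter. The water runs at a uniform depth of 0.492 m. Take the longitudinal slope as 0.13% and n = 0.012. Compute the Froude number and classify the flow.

For a circular section of diameter D = 1.57 m at depth y = 0.492 m, the central angle is θ = 2 arccos(1 − 2y/D) = 2.377 rad. Then A = (D²/8)(θ − sin θ) = 0.5189 m² and P = Dθ/2 = 1.866 m.
Hydraulic radius R = A/P = 0.5189/1.866 = 0.2781 m.
V = (1/n) R^(2/3) √S = (1/0.012) × 0.2781^(2/3) × √0.0013 = 1.28 m/s. Hydraulic depth D_h = A/T = 0.5189/1.457 = 0.3562 m.
Froude number Fr = V/√(g·D_h) = 1.28/√(9.81×0.3562) = 0.685, which is less than 1, so the flow is subcritical.

subcritical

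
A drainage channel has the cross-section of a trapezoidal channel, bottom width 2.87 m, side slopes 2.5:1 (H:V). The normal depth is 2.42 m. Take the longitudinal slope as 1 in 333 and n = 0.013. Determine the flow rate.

With bottom width b = 2.87 m and side slope z = 2.5: A = (b + zy)y = (2.87 + 2.5×2.42)×2.42 = 21.59 m²; P = b + 2y√(1+z²) = 2.87 + 2×2.42×2.693 = 15.9 m.
Hydraulic radius R = A/P = 21.59/15.9 = 1.357 m.
Manning's equation: Q = (1/n) A R^(2/3) S^(1/2) = (1/0.013) × 21.59 × 1.357^(2/3) × 0.003003^(1/2) = 112 m³/s.

Q = 112 m³/s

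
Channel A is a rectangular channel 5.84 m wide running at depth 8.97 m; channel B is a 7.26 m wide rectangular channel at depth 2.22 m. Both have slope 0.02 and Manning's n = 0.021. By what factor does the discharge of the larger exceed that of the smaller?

4.44

Channel A: Flow area A = b·y = 5.84 × 8.97 = 52.38 m². Wetted perimeter P = b + 2y = 5.84 + 2×8.97 = 23.78 m. Hydraulic radius R = A/P = 52.38/23.78 = 2.203 m. Q_A = (1/0.021)·52.38·2.203^(2/3)·√0.02 = 597.3 m³/s.
Channel B: Flow area A = b·y = 7.26 × 2.22 = 16.12 m². Wetted perimeter P = b + 2y = 7.26 + 2×2.22 = 11.7 m. Hydraulic radius R = A/P = 16.12/11.7 = 1.378 m. Q_B = (1/0.021)·16.12·1.378^(2/3)·√0.02 = 134.4 m³/s.
The larger discharge is 597.3 m³/s and the smaller is 134.4 m³/s; the ratio is 4.44.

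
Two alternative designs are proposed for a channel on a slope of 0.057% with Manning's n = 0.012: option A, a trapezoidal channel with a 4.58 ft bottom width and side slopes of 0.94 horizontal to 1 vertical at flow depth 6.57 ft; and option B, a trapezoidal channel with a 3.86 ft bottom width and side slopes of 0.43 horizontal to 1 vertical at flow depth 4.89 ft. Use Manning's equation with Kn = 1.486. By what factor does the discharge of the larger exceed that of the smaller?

Channel A: With bottom width b = 4.58 ft and side slope z = 0.94: A = (b + zy)y = (4.58 + 0.94×6.57)×6.57 = 70.67 ft²; P = b + 2y√(1+z²) = 4.58 + 2×6.57×1.372 = 22.61 ft. Hydraulic radius R = A/P = 70.67/22.61 = 3.125 ft. Q_A = (1.486/0.012)·70.67·3.125^(2/3)·√0.00057 = 446.6 ft³/s.
Channel B: With bottom width b = 3.86 ft and side slope z = 0.43: A = (b + zy)y = (3.86 + 0.43×4.89)×4.89 = 29.16 ft²; P = b + 2y√(1+z²) = 3.86 + 2×4.89×1.089 = 14.51 ft. Hydraulic radius R = A/P = 29.16/14.51 = 2.01 ft. Q_B = (1.486/0.012)·29.16·2.01^(2/3)·√0.00057 = 137.3 ft³/s.
The larger discharge is 446.6 ft³/s and the smaller is 137.3 ft³/s; the ratio is 3.25.

3.25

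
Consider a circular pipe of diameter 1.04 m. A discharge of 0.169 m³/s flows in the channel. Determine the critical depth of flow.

At critical depth, Q² T / (g A³) = 1, i.e. A³/T = Q²/g = 0.169²/9.81 = 0.002911.
Try y = 0.244 m: A³/T = 0.00397 — high.
Try y = 0.188 m: A³/T = 0.001431 — low.
Try y = 0.225 m: A³/T = 0.002892 — ≈ 0.002911.

y_c = 0.225 m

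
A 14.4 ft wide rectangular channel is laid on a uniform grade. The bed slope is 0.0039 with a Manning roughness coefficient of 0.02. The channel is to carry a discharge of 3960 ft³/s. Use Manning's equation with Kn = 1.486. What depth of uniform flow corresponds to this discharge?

y_n = 19.6 ft

Manning's equation rearranged: A R^(2/3) = nQ / (1.486·√S) = 0.02 × 3960 / (1.486 × √0.0039) = 853.4.
At y = 24.8 ft: A R^(2/3) = 1123 — too large.
At y = 13.6 ft: A R^(2/3) = 550.1 — too small.
At y = 19.6 ft: A R^(2/3) = 854.3 — close enough.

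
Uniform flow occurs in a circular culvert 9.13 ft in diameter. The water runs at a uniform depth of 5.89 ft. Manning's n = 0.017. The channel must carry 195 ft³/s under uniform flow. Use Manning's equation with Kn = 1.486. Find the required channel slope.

For a circular section of diameter D = 9.13 ft at depth y = 5.89 ft, the central angle is θ = 2 arccos(1 − 2y/D) = 3.731 rad. Then A = (D²/8)(θ − sin θ) = 44.66 ft² and P = Dθ/2 = 17.03 ft.
Hydraulic radius R = A/P = 44.66/17.03 = 2.622 ft.
From Manning's equation, S = [nQ / (1.486 A R^(2/3))]² = [0.017 × 195 / (1.486 × 44.66 × 2.622^(2/3))]² = 0.00069.

S = 0.00069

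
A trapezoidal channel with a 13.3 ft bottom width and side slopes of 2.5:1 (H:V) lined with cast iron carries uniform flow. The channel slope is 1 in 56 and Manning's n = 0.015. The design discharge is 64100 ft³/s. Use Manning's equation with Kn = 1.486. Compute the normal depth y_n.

Manning's equation rearranged: A R^(2/3) = nQ / (1.486·√S) = 0.015 × 64100 / (1.486 × √0.01786) = 4842.
Trying y = 16.2 ft: A R^(2/3) = 3678 — too small.
Trying y = 22.7 ft: A R^(2/3) = 8210 — too large.
Trying y = 18.2 ft: A R^(2/3) = 4839 — close enough.

y_n = 18.2 ft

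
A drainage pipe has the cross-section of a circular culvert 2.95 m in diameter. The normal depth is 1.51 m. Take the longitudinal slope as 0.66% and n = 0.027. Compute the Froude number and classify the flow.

For a circular section of diameter D = 2.95 m at depth y = 1.51 m, the central angle is θ = 2 arccos(1 − 2y/D) = 3.189 rad. Then A = (D²/8)(θ − sin θ) = 3.521 m² and P = Dθ/2 = 4.704 m.
Hydraulic radius R = A/P = 3.521/4.704 = 0.7485 m.
V = (1/n) R^(2/3) √S = (1/0.027) × 0.7485^(2/3) × √0.0066 = 2.48 m/s. Hydraulic depth D_h = A/T = 3.521/2.949 = 1.194 m.
Froude number Fr = V/√(g·D_h) = 2.48/√(9.81×1.194) = 0.725, which is less than 1, so the flow is subcritical.

subcritical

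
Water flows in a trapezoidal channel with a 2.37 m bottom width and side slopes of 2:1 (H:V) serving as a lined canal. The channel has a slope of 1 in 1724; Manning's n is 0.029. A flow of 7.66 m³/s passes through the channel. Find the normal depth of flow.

y_n = 1.66 m

Manning's equation rearranged: A R^(2/3) = nQ / (1·√S) = 0.029 × 7.66 / (√0.00058) = 9.223.
Trying y = 1.15 m: A R^(2/3) = 4.294 — short.
Trying y = 2 m: A R^(2/3) = 13.79 — over.
Trying y = 1.66 m: A R^(2/3) = 9.22 — close enough.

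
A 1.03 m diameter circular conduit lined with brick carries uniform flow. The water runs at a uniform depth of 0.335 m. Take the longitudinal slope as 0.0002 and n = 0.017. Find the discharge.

Q = 0.0642 m³/s

For a circular section of diameter D = 1.03 m at depth y = 0.335 m, the central angle is θ = 2 arccos(1 − 2y/D) = 2.427 rad. Then A = (D²/8)(θ − sin θ) = 0.2351 m² and P = Dθ/2 = 1.25 m.
Hydraulic radius R = A/P = 0.2351/1.25 = 0.188 m.
Manning's equation: Q = (1/n) A R^(2/3) S^(1/2) = (1/0.017) × 0.2351 × 0.188^(2/3) × 0.0002^(1/2) = 0.0642 m³/s.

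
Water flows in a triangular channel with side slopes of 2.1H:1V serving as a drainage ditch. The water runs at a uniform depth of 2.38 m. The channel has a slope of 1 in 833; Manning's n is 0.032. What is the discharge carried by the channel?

For a triangular section with side slope z = 2.1: A = zy² = 2.1×2.38² = 11.9 m²; P = 2y√(1+z²) = 2×2.38×2.326 = 11.07 m.
Hydraulic radius R = A/P = 11.9/11.07 = 1.074 m.
Manning's equation: Q = (1/n) A R^(2/3) S^(1/2) = (1/0.032) × 11.9 × 1.074^(2/3) × 0.0012^(1/2) = 13.5 m³/s.

Q = 13.5 m³/s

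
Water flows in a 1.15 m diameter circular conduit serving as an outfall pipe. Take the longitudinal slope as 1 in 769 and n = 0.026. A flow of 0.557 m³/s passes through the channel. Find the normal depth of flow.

y_n = 0.843 m

Manning's equation rearranged: A R^(2/3) = nQ / (1·√S) = 0.026 × 0.557 / (√0.0013) = 0.4016.
Trying y = 0.953 m: A R^(2/3) = 0.4568 — high.
Trying y = 0.692 m: A R^(2/3) = 0.3053 — low.
Trying y = 0.843 m: A R^(2/3) = 0.4015 — matches.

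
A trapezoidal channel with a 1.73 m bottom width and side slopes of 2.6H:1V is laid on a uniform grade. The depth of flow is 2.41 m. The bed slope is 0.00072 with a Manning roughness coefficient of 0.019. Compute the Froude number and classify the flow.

subcritical

With bottom width b = 1.73 m and side slope z = 2.6: A = (b + zy)y = (1.73 + 2.6×2.41)×2.41 = 19.27 m²; P = b + 2y√(1+z²) = 1.73 + 2×2.41×2.786 = 15.16 m.
Hydraulic radius R = A/P = 19.27/15.16 = 1.271 m.
V = (1/n) R^(2/3) √S = (1/0.019) × 1.271^(2/3) × √0.00072 = 1.657 m/s. Hydraulic depth D_h = A/T = 19.27/14.26 = 1.351 m.
Froude number Fr = V/√(g·D_h) = 1.657/√(9.81×1.351) = 0.455, which is less than 1, so the flow is subcritical.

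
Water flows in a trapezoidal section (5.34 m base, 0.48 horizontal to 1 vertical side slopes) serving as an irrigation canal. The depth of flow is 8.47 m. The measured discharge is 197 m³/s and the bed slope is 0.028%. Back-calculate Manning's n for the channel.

n = 0.015

With bottom width b = 5.34 m and side slope z = 0.48: A = (b + zy)y = (5.34 + 0.48×8.47)×8.47 = 79.67 m²; P = b + 2y√(1+z²) = 5.34 + 2×8.47×1.109 = 24.13 m.
Hydraulic radius R = A/P = 79.67/24.13 = 3.301 m.
Rearranging Manning's equation: n = (1/Q) A R^(2/3) S^(1/2) = (1/197) × 79.67 × 3.301^(2/3) × √0.00028 = 0.015.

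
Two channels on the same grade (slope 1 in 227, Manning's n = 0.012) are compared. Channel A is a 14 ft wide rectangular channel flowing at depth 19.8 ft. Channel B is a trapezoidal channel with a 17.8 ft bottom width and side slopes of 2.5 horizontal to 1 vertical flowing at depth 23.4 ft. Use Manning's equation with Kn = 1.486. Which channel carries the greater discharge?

channel B

Channel A: Flow area A = b·y = 14 × 19.8 = 277.2 ft². Wetted perimeter P = b + 2y = 14 + 2×19.8 = 53.6 ft. Hydraulic radius R = A/P = 277.2/53.6 = 5.172 ft. Q_A = (1.486/0.012)·277.2·5.172^(2/3)·√0.004405 = 6813 ft³/s.
Channel B: With bottom width b = 17.8 ft and side slope z = 2.5: A = (b + zy)y = (17.8 + 2.5×23.4)×23.4 = 1785 ft²; P = b + 2y√(1+z²) = 17.8 + 2×23.4×2.693 = 143.8 ft. Hydraulic radius R = A/P = 1785/143.8 = 12.41 ft. Q_B = (1.486/0.012)·1785·12.41^(2/3)·√0.004405 = 78680 ft³/s.
Q_A = 6813 ft³/s vs Q_B = 78680 ft³/s, so channel B carries more.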